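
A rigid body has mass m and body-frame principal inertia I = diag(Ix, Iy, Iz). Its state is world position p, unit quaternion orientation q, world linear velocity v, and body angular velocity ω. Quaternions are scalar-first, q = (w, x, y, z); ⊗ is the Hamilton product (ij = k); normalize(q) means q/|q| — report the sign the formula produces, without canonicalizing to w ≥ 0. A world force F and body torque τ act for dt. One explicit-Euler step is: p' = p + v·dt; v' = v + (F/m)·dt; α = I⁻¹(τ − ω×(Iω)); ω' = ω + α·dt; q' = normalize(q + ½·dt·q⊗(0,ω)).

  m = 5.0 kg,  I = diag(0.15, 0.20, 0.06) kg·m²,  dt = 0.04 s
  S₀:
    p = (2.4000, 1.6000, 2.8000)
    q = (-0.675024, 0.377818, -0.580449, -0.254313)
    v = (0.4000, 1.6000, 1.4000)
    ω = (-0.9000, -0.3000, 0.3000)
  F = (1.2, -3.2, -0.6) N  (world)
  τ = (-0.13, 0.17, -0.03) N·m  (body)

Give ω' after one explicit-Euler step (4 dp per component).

precession coupling ω×(Iω) = (0.0126, -0.0243, 0.0135)
angular accel α = (-0.9507, 0.9715, -0.7250)
new body rate ω' = (-0.9380, -0.2611, 0.2710)

ω' = (-0.9380, -0.2611, 0.2710)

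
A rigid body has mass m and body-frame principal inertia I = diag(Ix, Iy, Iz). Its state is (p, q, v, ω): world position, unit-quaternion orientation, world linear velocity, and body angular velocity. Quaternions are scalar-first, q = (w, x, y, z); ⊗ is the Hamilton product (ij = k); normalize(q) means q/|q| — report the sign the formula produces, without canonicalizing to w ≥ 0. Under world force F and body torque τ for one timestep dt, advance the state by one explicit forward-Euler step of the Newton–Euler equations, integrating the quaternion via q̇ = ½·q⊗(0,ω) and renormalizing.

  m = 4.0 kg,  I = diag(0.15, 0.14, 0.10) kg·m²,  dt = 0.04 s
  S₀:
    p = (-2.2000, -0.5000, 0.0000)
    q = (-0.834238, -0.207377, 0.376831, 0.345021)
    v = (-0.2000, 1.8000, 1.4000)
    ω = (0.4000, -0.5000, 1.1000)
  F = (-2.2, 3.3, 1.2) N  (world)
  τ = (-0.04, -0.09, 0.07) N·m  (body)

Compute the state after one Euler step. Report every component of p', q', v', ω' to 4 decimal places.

new position p' = (-2.2080, -0.4280, 0.0560)
new velocity v' = (-0.2220, 1.8330, 1.4120)
angular accel α = (-0.4133, -0.8000, 0.6800)
ω' = ω + α·dt = (0.3835, -0.5320, 1.1272)
2q̇ = q⊗(0,ω) = (-0.1081568, 0.2533294, 0.7832421, -0.9647057)
updated quaternion q' = (-0.8361, -0.2022, 0.3924, 0.3256)

p' = (-2.2080, -0.4280, 0.0560)
q' = (-0.8361, -0.2022, 0.3924, 0.3256)
v' = (-0.2220, 1.8330, 1.4120)
ω' = (0.3835, -0.5320, 1.1272)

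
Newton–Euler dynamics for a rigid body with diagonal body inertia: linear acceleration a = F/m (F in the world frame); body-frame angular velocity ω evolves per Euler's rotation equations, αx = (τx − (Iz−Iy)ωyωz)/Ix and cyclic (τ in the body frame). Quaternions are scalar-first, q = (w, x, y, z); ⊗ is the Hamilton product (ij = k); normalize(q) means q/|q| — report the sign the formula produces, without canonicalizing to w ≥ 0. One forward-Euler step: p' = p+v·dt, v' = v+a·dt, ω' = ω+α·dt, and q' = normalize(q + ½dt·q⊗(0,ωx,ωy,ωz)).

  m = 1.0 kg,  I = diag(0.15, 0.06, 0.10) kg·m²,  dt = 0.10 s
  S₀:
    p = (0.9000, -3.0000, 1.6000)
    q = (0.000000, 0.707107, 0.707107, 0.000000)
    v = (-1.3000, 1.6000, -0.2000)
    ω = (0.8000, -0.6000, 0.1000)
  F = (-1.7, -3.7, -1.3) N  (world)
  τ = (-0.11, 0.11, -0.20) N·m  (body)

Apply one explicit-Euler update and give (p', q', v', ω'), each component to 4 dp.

p' = (0.7700, -2.8400, 1.5800)
q' = (-0.0071, 0.7097, 0.7027, -0.0494)
v' = (-1.4700, 1.2300, -0.3300)
ω' = (0.7283, -0.4233, -0.1432)

new position p' = (0.7700, -2.8400, 1.5800)
v + (F/m)dt = (-1.4700, 1.2300, -0.3300)
ω×(Iω) gyroscopic = (-0.0024, 0.0040, 0.0432)
(τ − ω×Iω)/I = (-0.7173, 1.7667, -2.4320)
new body rate ω' = (0.7283, -0.4233, -0.1432)
Hamilton product q⊗(0,ω) = (-0.1414214, 0.0707107, -0.0707107, -0.9899498)
updated quaternion q' = (-0.0071, 0.7097, 0.7027, -0.0494)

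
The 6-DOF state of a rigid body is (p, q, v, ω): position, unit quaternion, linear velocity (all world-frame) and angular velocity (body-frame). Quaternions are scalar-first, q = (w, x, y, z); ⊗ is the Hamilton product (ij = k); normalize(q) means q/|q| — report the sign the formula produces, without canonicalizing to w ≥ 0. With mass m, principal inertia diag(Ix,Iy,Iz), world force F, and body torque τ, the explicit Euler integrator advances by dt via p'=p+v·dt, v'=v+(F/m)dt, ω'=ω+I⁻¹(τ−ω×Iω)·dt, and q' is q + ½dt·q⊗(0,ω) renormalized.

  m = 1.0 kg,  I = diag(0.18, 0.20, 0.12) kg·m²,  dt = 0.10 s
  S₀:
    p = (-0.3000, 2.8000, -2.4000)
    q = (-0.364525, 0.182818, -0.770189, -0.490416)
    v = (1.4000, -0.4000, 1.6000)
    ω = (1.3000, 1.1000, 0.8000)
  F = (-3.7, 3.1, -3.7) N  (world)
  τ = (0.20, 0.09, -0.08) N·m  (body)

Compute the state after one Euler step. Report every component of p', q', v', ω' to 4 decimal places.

p' = (-0.1600, 2.7600, -2.2400)
q' = (-0.3130, 0.1546, -0.8258, -0.4429)
v' = (1.0300, -0.0900, 1.2300)
ω' = (1.4502, 1.1138, 0.7095)

(τ − ω×Iω)/I = (1.5022, 0.1380, -0.9050)
new body rate ω' = (1.4502, 1.1138, 0.7095)
q⊗(0,ω) = (1.0018773, -0.5505761, -1.1847727, 0.9107255)
q' = normalize(q + ½dt·q⊗(0,ω)) = (-0.3130, 0.1546, -0.8258, -0.4429)
p + v·dt = (-0.1600, 2.7600, -2.2400)
v + (F/m)dt = (1.0300, -0.0900, 1.2300)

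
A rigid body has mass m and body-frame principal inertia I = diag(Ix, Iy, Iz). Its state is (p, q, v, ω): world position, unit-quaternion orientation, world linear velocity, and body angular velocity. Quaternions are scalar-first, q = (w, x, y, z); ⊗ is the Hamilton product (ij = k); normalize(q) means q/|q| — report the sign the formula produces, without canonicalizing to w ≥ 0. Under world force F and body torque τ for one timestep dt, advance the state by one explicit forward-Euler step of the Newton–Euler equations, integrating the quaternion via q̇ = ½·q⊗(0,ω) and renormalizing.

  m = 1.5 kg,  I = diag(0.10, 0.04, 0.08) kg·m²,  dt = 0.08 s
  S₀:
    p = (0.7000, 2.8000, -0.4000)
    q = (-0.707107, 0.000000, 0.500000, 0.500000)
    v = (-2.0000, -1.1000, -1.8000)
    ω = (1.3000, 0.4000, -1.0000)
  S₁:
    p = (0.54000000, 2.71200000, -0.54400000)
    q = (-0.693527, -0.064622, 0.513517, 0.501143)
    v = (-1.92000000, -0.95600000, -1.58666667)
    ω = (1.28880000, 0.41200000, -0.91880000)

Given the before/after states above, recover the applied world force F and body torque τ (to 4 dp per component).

rate change Δω = (-0.01120000, 0.01200000, 0.08120000)
gyro term ω₀×Iω₀ = (-0.0160, -0.0260, -0.0312)
I·α + gyro = (-0.0300, -0.0200, 0.0500)
Δv = v₁−v₀ = (0.08000000, 0.14400000, 0.21333333)
m·(v₁−v₀)/dt = (1.5000, 2.7000, 4.0000)

F = (1.5000, 2.7000, 4.0000)
τ = (-0.0300, -0.0200, 0.0500)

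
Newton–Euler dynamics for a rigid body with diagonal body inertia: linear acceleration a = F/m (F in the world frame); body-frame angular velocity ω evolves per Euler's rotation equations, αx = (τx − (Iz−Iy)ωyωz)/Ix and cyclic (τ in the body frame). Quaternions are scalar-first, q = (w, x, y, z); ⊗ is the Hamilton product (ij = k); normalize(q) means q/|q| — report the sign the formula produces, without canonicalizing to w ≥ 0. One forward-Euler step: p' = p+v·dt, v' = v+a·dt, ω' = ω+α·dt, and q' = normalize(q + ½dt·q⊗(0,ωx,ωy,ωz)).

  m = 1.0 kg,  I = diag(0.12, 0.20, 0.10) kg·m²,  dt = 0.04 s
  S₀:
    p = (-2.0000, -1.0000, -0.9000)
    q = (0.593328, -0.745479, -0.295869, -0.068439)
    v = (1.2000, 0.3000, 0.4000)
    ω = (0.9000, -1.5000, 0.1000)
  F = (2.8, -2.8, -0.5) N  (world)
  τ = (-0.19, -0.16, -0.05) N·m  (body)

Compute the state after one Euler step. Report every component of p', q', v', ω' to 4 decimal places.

p' = (-1.9520, -0.9880, -0.8840)
q' = (0.5976, -0.7370, -0.3132, -0.0395)
v' = (1.3120, 0.1880, 0.3800)
ω' = (0.8317, -1.5324, 0.1232)

a = (2.8000, -2.8000, -0.5000)
new position p' = (-1.9520, -0.9880, -0.8840)
v + (F/m)dt = (1.3120, 0.1880, 0.3800)
α = I⁻¹(τ − ω×Iω) = (-1.7083, -0.8090, 0.5800)
ω + α·dt = (0.8317, -1.5324, 0.1232)
Hamilton product q⊗(0,ω) = (0.2339715, 0.4017498, -0.8770392, 1.4438334)
q' = normalize(q + ½dt·q⊗(0,ω)) = (0.5976, -0.7370, -0.3132, -0.0395)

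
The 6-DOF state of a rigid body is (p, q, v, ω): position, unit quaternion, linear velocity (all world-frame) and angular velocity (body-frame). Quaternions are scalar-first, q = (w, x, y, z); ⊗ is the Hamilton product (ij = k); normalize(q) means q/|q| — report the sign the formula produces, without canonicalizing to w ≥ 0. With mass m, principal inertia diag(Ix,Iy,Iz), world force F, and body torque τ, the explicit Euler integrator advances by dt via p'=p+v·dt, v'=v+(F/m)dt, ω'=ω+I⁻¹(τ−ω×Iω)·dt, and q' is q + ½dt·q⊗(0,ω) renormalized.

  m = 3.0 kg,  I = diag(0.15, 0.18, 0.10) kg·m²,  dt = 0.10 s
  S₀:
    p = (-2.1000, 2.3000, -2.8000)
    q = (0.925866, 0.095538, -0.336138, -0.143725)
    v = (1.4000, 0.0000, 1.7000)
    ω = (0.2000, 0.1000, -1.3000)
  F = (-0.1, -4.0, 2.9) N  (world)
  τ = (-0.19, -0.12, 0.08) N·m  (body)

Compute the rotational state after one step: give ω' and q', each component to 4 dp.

ω×(Iω) gyroscopic = (0.0104, -0.0130, 0.0006)
(τ − ω×Iω)/I = (-1.3360, -0.5944, 0.7940)
new body rate ω' = (0.0664, 0.0406, -1.2206)
q⊗(0,ω) = (-0.1723363, 0.6365251, 0.1880410, -1.1268444)
q' = normalize(q + ½dt·q⊗(0,ω)) = (0.9153, 0.1271, -0.3260, -0.1996)

ω' = (0.0664, 0.0406, -1.2206)
q' = (0.9153, 0.1271, -0.3260, -0.1996)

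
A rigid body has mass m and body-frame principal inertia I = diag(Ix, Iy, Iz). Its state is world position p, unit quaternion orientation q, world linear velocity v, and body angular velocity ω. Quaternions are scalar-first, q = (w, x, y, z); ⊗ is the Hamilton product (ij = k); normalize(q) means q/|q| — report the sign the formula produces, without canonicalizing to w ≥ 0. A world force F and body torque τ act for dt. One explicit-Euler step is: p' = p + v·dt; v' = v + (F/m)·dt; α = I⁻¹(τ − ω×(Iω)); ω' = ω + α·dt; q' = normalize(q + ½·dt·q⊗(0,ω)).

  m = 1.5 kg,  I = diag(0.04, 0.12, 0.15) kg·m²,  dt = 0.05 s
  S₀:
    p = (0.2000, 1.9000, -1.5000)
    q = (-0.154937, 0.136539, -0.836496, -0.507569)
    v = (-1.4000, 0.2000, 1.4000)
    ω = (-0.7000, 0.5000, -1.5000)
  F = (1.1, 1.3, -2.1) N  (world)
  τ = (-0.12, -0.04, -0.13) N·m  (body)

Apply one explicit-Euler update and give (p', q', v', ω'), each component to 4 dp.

p' = (0.1300, 1.9100, -1.4300)
q' = (-0.1610, 0.1768, -0.8237, -0.5142)
v' = (-1.3633, 0.2433, 1.3300)
ω' = (-0.8219, 0.5315, -1.5340)

gyro term ω×Iω = (-0.0225, -0.1155, -0.0280)
(τ − ω×Iω)/I = (-2.4375, 0.6292, -0.6800)
ω + α·dt = (-0.8219, 0.5315, -1.5340)
q⊗(0,ω) = (-0.2475282, 1.6169844, 0.4826383, -0.2848722)
updated quaternion q' = (-0.1610, 0.1768, -0.8237, -0.5142)
a = F/m = (0.7333, 0.8667, -1.4000)
new position p' = (0.1300, 1.9100, -1.4300)
v' = v + a·dt = (-1.3633, 0.2433, 1.3300)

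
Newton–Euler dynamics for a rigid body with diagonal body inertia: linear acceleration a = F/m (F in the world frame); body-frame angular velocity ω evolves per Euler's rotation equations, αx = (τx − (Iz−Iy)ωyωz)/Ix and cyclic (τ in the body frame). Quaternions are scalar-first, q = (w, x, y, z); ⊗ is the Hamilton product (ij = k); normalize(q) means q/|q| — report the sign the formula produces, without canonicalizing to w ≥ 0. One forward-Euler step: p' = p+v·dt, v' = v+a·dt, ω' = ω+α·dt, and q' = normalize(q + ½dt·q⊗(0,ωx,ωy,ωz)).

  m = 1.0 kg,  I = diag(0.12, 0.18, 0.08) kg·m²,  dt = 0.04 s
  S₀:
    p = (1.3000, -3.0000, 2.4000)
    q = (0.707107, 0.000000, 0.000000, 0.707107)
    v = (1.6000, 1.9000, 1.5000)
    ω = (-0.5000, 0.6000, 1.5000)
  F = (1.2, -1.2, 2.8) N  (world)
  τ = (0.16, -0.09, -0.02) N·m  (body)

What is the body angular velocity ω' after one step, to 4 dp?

(τ − ω×Iω)/I = (2.0833, -0.3333, -0.0250)
ω + α·dt = (-0.4167, 0.5867, 1.4990)

ω' = (-0.4167, 0.5867, 1.4990)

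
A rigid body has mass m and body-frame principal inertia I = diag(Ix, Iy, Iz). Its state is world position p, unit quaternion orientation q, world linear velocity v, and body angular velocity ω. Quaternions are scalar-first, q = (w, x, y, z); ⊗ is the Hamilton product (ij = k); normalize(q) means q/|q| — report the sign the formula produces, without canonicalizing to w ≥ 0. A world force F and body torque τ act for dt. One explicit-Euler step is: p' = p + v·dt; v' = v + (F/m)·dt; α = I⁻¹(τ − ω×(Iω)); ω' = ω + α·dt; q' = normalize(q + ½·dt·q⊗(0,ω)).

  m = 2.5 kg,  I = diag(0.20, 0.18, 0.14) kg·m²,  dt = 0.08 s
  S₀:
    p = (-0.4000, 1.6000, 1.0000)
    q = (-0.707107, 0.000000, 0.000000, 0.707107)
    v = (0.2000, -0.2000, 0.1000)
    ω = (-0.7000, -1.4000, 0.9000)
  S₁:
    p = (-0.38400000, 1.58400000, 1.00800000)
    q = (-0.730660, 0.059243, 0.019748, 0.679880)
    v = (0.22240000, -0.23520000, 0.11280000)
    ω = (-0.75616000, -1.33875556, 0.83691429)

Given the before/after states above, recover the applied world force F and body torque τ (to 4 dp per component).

ω₁ − ω₀ = (-0.05616000, 0.06124444, -0.06308571)
applied torque τ = (-0.0900, 0.1000, -0.1300)
velocity change Δv = (0.02240000, -0.03520000, 0.01280000)
applied force F = (0.7000, -1.1000, 0.4000)

F = (0.7000, -1.1000, 0.4000)
τ = (-0.0900, 0.1000, -0.1300)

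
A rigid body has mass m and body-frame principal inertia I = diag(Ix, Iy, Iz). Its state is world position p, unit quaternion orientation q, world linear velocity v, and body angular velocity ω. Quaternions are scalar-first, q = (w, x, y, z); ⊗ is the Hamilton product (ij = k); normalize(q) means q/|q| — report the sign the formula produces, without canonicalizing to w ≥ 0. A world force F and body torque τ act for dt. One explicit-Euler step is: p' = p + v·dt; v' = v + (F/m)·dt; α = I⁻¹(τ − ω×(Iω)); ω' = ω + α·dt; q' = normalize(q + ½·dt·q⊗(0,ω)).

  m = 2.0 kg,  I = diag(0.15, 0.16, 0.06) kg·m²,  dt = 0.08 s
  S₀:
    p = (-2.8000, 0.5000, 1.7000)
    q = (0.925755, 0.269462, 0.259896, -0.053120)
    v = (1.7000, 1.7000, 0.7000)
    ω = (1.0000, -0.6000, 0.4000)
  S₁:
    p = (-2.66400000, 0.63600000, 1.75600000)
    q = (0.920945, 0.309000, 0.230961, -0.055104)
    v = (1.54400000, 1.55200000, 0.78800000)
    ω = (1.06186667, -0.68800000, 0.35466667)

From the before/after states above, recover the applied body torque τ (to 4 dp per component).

τ = (0.1400, -0.1400, -0.0400)

rate change Δω = (0.06186667, -0.08800000, -0.04533333)
applied torque τ = (0.1400, -0.1400, -0.0400)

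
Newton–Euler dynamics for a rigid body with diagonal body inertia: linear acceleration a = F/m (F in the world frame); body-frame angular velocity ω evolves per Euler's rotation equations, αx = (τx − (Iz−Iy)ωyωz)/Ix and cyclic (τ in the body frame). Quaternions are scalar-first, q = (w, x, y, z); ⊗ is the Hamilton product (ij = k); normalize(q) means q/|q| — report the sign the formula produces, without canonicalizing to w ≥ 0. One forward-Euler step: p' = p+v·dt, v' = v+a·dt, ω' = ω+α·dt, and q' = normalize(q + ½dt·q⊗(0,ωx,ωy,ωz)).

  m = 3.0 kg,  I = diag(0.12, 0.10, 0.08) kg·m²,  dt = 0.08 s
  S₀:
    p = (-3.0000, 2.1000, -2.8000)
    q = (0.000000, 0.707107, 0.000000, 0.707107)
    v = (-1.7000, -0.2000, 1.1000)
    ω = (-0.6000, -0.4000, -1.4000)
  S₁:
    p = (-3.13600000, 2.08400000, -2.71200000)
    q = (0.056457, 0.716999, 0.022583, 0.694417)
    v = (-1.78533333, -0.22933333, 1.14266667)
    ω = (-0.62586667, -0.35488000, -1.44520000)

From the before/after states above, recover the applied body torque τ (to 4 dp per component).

rate change Δω = (-0.02586667, 0.04512000, -0.04520000)
ω₀×(Iω₀) = (-0.0112, 0.0336, -0.0048)
applied torque τ = (-0.0500, 0.0900, -0.0500)

τ = (-0.0500, 0.0900, -0.0500)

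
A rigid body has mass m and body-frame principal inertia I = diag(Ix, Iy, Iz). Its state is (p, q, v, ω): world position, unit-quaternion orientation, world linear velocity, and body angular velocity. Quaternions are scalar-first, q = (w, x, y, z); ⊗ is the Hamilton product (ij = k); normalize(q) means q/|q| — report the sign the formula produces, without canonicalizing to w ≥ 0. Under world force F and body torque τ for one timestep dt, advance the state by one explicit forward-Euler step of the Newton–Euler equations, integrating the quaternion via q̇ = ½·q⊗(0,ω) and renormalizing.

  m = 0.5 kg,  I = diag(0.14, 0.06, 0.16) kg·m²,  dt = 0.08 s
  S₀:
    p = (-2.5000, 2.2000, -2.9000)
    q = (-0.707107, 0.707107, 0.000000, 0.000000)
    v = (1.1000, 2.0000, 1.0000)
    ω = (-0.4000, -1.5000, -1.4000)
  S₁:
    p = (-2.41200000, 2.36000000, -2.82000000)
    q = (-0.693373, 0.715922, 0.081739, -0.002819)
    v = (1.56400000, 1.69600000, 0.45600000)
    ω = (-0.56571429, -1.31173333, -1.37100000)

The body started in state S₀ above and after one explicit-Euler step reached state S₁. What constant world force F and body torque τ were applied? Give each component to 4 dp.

Δω = ω₁−ω₀ = (-0.16571429, 0.18826667, 0.02900000)
applied torque τ = (-0.0800, 0.1300, 0.0100)
Δv = v₁−v₀ = (0.46400000, -0.30400000, -0.54400000)
m·(v₁−v₀)/dt = (2.9000, -1.9000, -3.4000)

F = (2.9000, -1.9000, -3.4000)
τ = (-0.0800, 0.1300, 0.0100)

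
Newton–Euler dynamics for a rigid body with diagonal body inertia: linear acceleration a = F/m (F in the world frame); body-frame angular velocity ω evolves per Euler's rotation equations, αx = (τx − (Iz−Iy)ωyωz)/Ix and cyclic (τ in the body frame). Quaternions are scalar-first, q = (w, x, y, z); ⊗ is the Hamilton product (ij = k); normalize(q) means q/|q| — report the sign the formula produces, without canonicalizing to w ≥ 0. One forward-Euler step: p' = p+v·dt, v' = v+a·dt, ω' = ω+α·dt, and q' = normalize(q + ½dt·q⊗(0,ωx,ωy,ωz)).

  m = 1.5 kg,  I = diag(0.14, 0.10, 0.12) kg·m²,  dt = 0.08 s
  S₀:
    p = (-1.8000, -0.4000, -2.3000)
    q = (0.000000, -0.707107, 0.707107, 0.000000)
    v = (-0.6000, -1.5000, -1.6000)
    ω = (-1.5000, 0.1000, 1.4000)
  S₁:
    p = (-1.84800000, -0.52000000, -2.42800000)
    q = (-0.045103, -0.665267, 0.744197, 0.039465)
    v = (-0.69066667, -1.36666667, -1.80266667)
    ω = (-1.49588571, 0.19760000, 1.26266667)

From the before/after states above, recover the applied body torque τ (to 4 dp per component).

Δω = ω₁−ω₀ = (0.00411429, 0.09760000, -0.13733333)
ω₀×(Iω₀) = (0.0028, -0.0420, 0.0060)
applied torque τ = (0.0100, 0.0800, -0.2000)

τ = (0.0100, 0.0800, -0.2000)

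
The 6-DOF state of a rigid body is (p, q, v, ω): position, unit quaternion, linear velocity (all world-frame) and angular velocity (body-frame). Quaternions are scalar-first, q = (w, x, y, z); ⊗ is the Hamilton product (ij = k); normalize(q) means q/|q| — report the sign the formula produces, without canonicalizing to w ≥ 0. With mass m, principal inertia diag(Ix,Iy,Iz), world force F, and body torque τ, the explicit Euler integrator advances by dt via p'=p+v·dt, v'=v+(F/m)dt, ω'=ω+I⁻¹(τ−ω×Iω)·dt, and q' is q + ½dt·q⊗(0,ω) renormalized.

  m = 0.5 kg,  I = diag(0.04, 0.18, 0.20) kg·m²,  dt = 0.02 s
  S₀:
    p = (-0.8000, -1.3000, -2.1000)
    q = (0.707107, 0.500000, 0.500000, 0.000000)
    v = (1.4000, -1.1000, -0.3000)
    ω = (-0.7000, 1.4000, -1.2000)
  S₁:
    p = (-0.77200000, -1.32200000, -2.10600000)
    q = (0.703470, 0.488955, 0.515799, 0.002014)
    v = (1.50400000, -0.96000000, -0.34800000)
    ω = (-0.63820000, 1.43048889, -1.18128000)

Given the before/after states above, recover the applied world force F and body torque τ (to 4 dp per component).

F = (2.6000, 3.5000, -1.2000)
τ = (0.0900, 0.1400, 0.0500)

rate change Δω = (0.06180000, 0.03048889, 0.01872000)
I·α + gyro = (0.0900, 0.1400, 0.0500)
Δv = v₁−v₀ = (0.10400000, 0.14000000, -0.04800000)
m·(v₁−v₀)/dt = (2.6000, 3.5000, -1.2000)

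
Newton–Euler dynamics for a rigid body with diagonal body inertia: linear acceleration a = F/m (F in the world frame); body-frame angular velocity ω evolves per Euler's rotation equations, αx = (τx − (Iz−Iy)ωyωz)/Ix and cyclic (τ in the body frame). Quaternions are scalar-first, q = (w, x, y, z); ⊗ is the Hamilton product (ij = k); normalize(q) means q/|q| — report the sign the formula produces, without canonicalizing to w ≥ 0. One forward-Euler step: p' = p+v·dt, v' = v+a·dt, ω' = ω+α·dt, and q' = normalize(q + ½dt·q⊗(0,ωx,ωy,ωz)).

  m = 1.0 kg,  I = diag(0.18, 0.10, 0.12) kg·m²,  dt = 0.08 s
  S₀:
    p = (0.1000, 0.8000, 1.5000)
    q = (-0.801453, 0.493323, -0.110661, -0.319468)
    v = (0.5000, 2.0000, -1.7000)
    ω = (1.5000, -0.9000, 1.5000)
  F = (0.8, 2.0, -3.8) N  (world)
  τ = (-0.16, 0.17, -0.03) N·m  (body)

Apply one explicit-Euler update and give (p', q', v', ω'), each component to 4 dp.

p' = (0.1400, 0.9600, 1.3640)
q' = (-0.8124, 0.4253, -0.1300, -0.3771)
v' = (0.5640, 2.1600, -2.0040)
ω' = (1.4409, -0.8720, 1.4080)

linear accel F/m = (0.8000, 2.0000, -3.8000)
p' = p + v·dt = (0.1400, 0.9600, 1.3640)
v + (F/m)dt = (0.5640, 2.1600, -2.0040)
(τ − ω×Iω)/I = (-0.7389, 0.3500, -1.1500)
ω' = ω + α·dt = (1.4409, -0.8720, 1.4080)
q⊗(0,ω) = (-0.3603774, -1.6556922, -0.4978788, -1.4801787)
updated quaternion q' = (-0.8124, 0.4253, -0.1300, -0.3771)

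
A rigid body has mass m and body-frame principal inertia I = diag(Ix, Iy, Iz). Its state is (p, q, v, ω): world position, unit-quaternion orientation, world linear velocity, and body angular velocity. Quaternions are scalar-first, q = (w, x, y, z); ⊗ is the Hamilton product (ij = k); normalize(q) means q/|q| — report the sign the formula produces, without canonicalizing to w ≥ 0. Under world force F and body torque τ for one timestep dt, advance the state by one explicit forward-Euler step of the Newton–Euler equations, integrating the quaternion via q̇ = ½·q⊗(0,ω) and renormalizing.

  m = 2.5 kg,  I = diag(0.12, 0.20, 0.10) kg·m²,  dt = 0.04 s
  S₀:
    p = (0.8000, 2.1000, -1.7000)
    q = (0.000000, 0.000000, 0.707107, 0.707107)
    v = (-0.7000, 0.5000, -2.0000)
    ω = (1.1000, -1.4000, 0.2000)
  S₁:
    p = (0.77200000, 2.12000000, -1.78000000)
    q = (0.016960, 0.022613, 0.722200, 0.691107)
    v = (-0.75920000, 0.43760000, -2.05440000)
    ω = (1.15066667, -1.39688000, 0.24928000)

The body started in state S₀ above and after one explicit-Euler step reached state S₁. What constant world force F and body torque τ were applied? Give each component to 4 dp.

F = (-3.7000, -3.9000, -3.4000)
τ = (0.1800, 0.0200, 0.0000)

rate change Δω = (0.05066667, 0.00312000, 0.04928000)
precession coupling = (0.0280, 0.0044, -0.1232)
I·α + gyro = (0.1800, 0.0200, 0.0000)
Δv = v₁−v₀ = (-0.05920000, -0.06240000, -0.05440000)
applied force F = (-3.7000, -3.9000, -3.4000)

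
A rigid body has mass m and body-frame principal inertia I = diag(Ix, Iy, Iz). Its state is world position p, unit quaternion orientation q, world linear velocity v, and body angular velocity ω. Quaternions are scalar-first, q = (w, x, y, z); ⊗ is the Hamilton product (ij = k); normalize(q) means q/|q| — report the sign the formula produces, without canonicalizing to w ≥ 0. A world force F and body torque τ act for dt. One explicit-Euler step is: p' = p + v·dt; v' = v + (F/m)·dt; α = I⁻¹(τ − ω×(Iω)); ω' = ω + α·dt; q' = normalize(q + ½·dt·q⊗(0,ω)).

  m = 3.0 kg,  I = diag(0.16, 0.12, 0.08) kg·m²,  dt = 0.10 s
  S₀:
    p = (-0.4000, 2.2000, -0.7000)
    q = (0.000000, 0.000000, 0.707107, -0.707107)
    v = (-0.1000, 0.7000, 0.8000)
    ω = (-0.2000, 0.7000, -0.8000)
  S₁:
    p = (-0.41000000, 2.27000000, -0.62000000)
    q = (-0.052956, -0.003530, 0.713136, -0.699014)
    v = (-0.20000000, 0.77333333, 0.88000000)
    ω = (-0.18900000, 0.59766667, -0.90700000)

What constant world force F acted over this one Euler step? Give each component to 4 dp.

v₁ − v₀ = (-0.10000000, 0.07333333, 0.08000000)
F = m·Δv/dt = (-3.0000, 2.2000, 2.4000)

F = (-3.0000, 2.2000, 2.4000)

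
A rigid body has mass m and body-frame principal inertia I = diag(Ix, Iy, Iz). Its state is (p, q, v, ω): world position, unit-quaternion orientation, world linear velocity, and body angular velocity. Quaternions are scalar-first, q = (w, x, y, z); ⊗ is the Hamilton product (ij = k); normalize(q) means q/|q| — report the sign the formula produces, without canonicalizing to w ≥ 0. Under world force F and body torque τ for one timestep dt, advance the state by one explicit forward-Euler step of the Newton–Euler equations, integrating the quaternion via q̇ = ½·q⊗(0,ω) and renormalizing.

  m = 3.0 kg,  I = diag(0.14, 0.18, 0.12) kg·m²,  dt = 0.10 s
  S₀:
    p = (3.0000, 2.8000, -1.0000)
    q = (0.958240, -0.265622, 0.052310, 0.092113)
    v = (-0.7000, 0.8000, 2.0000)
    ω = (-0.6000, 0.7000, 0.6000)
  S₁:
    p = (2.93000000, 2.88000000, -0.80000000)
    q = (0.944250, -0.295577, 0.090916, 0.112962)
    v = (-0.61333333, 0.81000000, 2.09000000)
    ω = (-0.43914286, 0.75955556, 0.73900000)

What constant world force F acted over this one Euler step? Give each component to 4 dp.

F = (2.6000, 0.3000, 2.7000)

velocity change Δv = (0.08666667, 0.01000000, 0.09000000)
F = m·Δv/dt = (2.6000, 0.3000, 2.7000)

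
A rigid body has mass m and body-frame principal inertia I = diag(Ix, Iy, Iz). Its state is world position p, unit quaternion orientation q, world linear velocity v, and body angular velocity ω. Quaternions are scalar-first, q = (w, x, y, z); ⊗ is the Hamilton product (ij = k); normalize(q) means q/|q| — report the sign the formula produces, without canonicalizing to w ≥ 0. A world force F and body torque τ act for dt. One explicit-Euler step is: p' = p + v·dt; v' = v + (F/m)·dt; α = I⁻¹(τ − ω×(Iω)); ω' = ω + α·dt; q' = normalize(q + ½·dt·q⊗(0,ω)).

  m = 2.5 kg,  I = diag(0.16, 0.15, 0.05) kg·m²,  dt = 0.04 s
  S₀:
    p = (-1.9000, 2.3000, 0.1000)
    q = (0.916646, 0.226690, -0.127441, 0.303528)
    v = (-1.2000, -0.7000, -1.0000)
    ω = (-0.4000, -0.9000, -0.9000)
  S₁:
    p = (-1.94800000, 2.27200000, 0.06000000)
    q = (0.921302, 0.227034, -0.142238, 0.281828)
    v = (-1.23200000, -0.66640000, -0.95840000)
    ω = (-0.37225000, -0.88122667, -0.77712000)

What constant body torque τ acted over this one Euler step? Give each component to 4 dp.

τ = (0.0300, 0.1100, 0.1500)

ω₁ − ω₀ = (0.02775000, 0.01877333, 0.12288000)
τ = I·(Δω/dt) + ω₀×(Iω₀) = (0.0300, 0.1100, 0.1500)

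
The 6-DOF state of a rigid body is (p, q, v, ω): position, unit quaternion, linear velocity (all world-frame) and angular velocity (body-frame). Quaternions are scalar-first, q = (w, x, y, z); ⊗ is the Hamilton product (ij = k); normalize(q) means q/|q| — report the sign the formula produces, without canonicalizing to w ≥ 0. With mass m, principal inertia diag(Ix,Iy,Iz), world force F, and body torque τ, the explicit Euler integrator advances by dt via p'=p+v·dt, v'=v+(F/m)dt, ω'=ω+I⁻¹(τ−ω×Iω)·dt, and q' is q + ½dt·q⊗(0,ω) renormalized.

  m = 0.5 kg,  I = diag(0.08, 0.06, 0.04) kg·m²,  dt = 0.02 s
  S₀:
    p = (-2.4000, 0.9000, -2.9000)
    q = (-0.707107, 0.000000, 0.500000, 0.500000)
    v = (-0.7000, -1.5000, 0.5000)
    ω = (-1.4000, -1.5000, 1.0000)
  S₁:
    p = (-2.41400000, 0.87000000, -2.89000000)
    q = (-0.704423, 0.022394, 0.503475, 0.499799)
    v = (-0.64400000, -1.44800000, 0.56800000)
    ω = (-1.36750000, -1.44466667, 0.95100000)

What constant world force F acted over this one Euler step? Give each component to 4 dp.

velocity change Δv = (0.05600000, 0.05200000, 0.06800000)
m·(v₁−v₀)/dt = (1.4000, 1.3000, 1.7000)

F = (1.4000, 1.3000, 1.7000)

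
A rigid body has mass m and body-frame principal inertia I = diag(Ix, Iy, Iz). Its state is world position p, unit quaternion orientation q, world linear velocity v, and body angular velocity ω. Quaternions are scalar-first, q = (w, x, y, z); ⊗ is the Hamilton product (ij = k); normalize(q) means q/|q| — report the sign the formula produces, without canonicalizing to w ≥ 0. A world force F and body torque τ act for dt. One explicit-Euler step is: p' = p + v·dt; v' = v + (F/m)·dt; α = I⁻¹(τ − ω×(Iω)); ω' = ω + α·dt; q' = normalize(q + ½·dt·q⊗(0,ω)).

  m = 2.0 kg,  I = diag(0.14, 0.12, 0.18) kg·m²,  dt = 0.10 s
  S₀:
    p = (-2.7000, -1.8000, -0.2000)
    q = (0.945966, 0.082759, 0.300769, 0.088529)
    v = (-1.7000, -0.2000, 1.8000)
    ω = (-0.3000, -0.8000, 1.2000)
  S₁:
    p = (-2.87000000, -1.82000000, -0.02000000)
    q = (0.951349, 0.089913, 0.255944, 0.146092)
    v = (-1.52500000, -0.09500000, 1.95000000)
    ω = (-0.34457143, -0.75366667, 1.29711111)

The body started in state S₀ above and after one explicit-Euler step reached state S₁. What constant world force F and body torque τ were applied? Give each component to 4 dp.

F = (3.5000, 2.1000, 3.0000)
τ = (-0.1200, 0.0700, 0.1700)

Δv = v₁−v₀ = (0.17500000, 0.10500000, 0.15000000)
applied force F = (3.5000, 2.1000, 3.0000)
rate change Δω = (-0.04457143, 0.04633333, 0.09711111)
precession coupling = (-0.0576, 0.0144, -0.0048)
τ = I·(Δω/dt) + ω₀×(Iω₀) = (-0.1200, 0.0700, 0.1700)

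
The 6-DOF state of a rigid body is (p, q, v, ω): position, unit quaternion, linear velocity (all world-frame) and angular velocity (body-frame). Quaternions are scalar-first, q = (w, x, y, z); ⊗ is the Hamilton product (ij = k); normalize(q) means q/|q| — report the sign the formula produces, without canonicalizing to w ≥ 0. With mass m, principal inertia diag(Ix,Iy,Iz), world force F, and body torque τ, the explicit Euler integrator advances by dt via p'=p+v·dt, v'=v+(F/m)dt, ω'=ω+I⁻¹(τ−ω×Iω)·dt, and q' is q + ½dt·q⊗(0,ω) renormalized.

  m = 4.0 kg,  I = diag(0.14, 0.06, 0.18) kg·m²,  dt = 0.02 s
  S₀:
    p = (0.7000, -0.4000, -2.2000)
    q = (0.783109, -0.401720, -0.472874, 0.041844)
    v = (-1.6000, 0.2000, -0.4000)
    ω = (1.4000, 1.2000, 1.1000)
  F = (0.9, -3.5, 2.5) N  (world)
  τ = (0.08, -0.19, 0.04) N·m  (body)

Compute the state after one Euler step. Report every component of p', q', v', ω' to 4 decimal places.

p' = (0.6680, -0.3960, -2.2080)
q' = (0.7938, -0.3964, -0.4584, 0.0522)
v' = (-1.5955, 0.1825, -0.3875)
ω' = (1.3888, 1.1572, 1.1194)

a = F/m = (0.2250, -0.8750, 0.6250)
p + v·dt = (0.6680, -0.3960, -2.2080)
new velocity v' = (-1.5955, 0.1825, -0.3875)
angular accel α = (-0.5600, -2.1400, 0.9689)
new body rate ω' = (1.3888, 1.1572, 1.1194)
q⊗(0,ω) = (1.0838284, 0.5259784, 1.4402044, 1.0413795)
q + ½dt·q⊗(0,ω), renormalized = (0.7938, -0.3964, -0.4584, 0.0522)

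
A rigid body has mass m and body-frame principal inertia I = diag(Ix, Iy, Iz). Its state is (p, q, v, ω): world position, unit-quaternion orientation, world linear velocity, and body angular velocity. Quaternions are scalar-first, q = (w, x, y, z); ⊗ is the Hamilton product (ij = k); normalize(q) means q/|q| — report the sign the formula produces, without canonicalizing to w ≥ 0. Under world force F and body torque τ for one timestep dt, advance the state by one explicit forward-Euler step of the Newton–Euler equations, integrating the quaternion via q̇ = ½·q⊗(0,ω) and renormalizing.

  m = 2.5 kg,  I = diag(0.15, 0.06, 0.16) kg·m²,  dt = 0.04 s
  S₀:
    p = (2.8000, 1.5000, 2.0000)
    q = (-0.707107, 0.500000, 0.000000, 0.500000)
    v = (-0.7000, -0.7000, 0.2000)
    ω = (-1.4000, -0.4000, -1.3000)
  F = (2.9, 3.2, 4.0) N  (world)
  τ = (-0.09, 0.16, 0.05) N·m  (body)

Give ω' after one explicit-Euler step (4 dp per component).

ω' = (-1.4379, -0.2812, -1.2749)

α = I⁻¹(τ − ω×Iω) = (-0.9467, 2.9700, 0.6275)
ω' = ω + α·dt = (-1.4379, -0.2812, -1.2749)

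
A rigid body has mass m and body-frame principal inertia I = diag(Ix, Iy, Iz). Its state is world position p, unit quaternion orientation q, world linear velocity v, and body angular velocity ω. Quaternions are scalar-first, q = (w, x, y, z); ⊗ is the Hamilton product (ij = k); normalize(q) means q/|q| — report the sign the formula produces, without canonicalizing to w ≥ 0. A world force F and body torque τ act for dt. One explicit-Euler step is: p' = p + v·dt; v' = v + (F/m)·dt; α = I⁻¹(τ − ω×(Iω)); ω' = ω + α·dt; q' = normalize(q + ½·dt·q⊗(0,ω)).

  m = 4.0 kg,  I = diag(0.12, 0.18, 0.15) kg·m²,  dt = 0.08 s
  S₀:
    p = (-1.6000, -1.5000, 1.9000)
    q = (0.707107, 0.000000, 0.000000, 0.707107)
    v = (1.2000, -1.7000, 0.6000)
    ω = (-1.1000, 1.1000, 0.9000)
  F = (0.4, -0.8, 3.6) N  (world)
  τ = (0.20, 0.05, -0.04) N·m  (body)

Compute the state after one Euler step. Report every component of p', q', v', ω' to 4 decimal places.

p' = (-1.5040, -1.6360, 1.9480)
q' = (0.6799, -0.0621, 0.0000, 0.7307)
v' = (1.2080, -1.7160, 0.6720)
ω' = (-0.9469, 1.1090, 0.9174)

p + v·dt = (-1.5040, -1.6360, 1.9480)
v + (F/m)dt = (1.2080, -1.7160, 0.6720)
gyro term ω×Iω = (-0.0297, 0.0297, -0.0726)
α = I⁻¹(τ − ω×Iω) = (1.9142, 0.1128, 0.2173)
ω + α·dt = (-0.9469, 1.1090, 0.9174)
q⊗(0,ω) = (-0.6363963, -1.5556354, 0.0000000, 0.6363963)
q' = normalize(q + ½dt·q⊗(0,ω)) = (0.6799, -0.0621, 0.0000, 0.7307)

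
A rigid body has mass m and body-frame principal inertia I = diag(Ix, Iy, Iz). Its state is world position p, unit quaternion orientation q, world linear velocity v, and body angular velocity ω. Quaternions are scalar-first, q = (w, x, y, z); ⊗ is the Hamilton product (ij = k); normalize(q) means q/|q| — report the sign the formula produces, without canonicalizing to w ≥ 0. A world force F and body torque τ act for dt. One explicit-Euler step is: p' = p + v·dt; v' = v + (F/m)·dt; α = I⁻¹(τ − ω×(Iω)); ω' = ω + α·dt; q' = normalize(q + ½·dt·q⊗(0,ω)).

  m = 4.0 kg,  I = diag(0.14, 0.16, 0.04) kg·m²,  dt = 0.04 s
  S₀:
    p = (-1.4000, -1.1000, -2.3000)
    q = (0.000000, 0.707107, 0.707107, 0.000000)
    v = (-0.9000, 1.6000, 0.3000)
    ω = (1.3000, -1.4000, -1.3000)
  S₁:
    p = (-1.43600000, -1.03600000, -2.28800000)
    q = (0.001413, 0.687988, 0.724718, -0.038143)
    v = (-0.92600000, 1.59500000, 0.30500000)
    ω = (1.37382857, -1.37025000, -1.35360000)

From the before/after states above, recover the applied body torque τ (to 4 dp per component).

τ = (0.0400, -0.0500, -0.0900)

Δω = ω₁−ω₀ = (0.07382857, 0.02975000, -0.05360000)
gyro term ω₀×Iω₀ = (-0.2184, -0.1690, -0.0364)
τ = I·(Δω/dt) + ω₀×(Iω₀) = (0.0400, -0.0500, -0.0900)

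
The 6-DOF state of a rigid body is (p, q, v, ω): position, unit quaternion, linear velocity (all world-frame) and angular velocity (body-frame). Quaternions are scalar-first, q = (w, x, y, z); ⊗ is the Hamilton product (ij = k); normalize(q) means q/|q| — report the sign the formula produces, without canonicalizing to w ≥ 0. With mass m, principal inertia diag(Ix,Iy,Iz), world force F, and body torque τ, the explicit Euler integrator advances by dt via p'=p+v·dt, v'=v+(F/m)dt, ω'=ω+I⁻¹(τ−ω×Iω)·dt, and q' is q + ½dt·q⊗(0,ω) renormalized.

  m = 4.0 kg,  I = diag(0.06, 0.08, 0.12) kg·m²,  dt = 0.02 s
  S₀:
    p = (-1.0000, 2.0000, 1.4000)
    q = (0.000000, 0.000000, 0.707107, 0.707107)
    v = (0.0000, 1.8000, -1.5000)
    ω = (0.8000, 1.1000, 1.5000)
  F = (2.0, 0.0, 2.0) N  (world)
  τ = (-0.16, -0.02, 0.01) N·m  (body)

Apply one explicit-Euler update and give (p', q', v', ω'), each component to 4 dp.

p' = (-1.0000, 2.0360, 1.3700)
q' = (-0.0184, 0.0028, 0.7126, 0.7013)
v' = (0.0100, 1.8000, -1.4900)
ω' = (0.7247, 1.1130, 1.4987)

ω×(Iω) gyroscopic = (0.0660, -0.0720, 0.0176)
(τ − ω×Iω)/I = (-3.7667, 0.6500, -0.0633)
new body rate ω' = (0.7247, 1.1130, 1.4987)
2q̇ = q⊗(0,ω) = (-1.8384782, 0.2828428, 0.5656856, -0.5656856)
q + ½dt·q⊗(0,ω), renormalized = (-0.0184, 0.0028, 0.7126, 0.7013)
a = (0.5000, 0.0000, 0.5000)
new position p' = (-1.0000, 2.0360, 1.3700)
new velocity v' = (0.0100, 1.8000, -1.4900)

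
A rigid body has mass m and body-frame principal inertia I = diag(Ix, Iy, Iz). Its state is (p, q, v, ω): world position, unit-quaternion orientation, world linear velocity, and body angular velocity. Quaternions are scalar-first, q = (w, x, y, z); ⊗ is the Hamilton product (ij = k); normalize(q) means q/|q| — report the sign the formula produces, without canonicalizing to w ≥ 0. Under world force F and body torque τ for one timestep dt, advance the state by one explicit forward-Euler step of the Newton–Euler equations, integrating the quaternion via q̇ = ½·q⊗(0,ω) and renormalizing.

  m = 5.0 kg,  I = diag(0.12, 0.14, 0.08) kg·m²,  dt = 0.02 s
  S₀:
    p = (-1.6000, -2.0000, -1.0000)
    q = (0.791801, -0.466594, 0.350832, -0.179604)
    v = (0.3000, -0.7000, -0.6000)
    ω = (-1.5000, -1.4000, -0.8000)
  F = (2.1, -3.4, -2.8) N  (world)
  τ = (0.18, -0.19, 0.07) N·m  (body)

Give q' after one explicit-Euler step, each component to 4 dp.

q⊗(0,ω) = (-0.3524094, -1.7198127, -1.2123906, 0.5460388)
q' = normalize(q + ½dt·q⊗(0,ω)) = (0.7881, -0.4837, 0.3386, -0.1741)

q' = (0.7881, -0.4837, 0.3386, -0.1741)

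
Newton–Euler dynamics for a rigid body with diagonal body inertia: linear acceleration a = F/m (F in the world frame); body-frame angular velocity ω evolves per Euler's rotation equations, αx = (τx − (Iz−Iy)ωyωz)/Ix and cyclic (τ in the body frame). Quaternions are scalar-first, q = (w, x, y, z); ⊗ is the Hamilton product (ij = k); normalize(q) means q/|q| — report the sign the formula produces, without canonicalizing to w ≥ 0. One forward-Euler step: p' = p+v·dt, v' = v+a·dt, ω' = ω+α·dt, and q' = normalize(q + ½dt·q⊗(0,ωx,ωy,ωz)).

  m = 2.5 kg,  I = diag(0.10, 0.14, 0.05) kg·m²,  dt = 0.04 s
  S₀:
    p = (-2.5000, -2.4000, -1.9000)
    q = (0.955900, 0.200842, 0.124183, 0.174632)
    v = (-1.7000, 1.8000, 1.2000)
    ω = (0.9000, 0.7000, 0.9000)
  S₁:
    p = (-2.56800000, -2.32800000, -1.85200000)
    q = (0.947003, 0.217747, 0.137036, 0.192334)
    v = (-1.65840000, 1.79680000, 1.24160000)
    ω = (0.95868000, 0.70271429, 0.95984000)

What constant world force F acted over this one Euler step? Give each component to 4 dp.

velocity change Δv = (0.04160000, -0.00320000, 0.04160000)
applied force F = (2.6000, -0.2000, 2.6000)

F = (2.6000, -0.2000, 2.6000)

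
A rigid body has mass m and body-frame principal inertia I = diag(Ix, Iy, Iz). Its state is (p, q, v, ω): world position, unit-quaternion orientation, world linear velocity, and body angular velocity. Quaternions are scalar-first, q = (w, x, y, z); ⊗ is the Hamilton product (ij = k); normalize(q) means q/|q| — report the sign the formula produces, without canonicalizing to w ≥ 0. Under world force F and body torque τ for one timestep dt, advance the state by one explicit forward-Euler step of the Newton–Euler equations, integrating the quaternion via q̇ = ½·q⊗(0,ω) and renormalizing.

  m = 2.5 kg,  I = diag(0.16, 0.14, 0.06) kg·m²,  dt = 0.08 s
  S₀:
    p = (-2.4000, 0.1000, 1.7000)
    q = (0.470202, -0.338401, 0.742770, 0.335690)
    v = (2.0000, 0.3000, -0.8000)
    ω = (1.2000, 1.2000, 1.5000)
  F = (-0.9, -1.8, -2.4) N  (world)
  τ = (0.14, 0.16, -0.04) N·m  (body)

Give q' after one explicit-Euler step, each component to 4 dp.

q⊗(0,ω) = (-0.9887778, 1.2755694, 1.4746719, -0.5921022)
updated quaternion q' = (0.4289, -0.2862, 0.7985, 0.3107)

q' = (0.4289, -0.2862, 0.7985, 0.3107)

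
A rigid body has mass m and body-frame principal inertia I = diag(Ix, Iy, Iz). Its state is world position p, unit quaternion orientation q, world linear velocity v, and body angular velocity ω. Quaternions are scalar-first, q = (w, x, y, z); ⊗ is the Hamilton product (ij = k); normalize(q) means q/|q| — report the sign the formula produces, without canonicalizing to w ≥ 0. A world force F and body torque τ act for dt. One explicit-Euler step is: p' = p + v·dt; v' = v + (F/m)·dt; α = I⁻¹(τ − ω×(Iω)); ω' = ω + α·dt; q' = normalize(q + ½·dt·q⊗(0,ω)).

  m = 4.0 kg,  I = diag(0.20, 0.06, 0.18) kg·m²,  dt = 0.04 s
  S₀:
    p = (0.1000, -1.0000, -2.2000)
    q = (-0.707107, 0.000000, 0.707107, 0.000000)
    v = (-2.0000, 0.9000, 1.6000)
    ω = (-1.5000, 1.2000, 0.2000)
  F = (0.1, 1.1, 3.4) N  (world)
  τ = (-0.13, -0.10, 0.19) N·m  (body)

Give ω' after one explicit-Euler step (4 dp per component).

gyro term ω×Iω = (0.0288, -0.0060, 0.2520)
α = I⁻¹(τ − ω×Iω) = (-0.7940, -1.5667, -0.3444)
ω + α·dt = (-1.5318, 1.1373, 0.1862)

ω' = (-1.5318, 1.1373, 0.1862)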